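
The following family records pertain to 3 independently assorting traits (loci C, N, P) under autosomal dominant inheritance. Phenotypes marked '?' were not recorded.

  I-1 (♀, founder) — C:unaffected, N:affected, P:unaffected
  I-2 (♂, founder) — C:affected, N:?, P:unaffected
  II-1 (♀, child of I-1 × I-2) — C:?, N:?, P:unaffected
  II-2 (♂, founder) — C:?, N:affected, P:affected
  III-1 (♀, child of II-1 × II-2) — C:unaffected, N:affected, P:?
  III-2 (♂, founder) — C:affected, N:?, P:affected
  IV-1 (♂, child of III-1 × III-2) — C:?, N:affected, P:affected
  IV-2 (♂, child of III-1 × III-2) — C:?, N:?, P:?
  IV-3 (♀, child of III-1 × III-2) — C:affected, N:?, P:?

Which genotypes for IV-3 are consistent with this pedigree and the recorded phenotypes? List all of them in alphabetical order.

IV-3 ∈ {Cc NN PP, Cc NN Pp, Cc NN pp, Cc Nn PP, Cc Nn Pp, Cc Nn pp, Cc nn PP, Cc nn Pp, Cc nn pp}

C/I-1 un ·: cc
C/I-2 aff ·: Cc|CC
C/II-1 ? I-1×I-2: cc|Cc
C/II-2 ? ·: cc|Cc
C/III-1 un II-1×II-2: cc
C/III-2 aff ·: Cc|CC
C/IV-1 ? III-1×III-2: cc|Cc
C/IV-2 ? III-1×III-2: cc|Cc
C/IV-3 aff III-1×III-2: Cc
⇒ C over [I-1,I-2,II-1,II-2,III-1,III-2,IV-1,IV-2,IV-3]: 30 consistent
N/I-1 aff ·: Nn|NN
N/I-2 ? ·: nn|Nn|NN
N/II-1 ? I-1×I-2: nn|Nn|NN
N/II-2 aff ·: Nn|NN
N/III-1 aff II-1×II-2: Nn|NN
N/III-2 ? ·: nn|Nn|NN
N/IV-1 aff III-1×III-2: Nn|NN
N/IV-2 ? III-1×III-2: nn|Nn|NN
N/IV-3 ? III-1×III-2: nn|Nn|NN
⇒ N over [I-1,I-2,II-1,II-2,III-1,III-2,IV-1,IV-2,IV-3]: 720 consistent
P/I-1 un ·: pp
P/I-2 un ·: pp
P/II-1 un I-1×I-2: pp
P/II-2 aff ·: Pp|PP
P/III-1 ? II-1×II-2: pp|Pp
P/III-2 aff ·: Pp|PP
P/IV-1 aff III-1×III-2: Pp|PP
P/IV-2 ? III-1×III-2: pp|Pp|PP
P/IV-3 ? III-1×III-2: pp|Pp|PP
⇒ P over [I-1,I-2,II-1,II-2,III-1,III-2,IV-1,IV-2,IV-3]: 57 consistent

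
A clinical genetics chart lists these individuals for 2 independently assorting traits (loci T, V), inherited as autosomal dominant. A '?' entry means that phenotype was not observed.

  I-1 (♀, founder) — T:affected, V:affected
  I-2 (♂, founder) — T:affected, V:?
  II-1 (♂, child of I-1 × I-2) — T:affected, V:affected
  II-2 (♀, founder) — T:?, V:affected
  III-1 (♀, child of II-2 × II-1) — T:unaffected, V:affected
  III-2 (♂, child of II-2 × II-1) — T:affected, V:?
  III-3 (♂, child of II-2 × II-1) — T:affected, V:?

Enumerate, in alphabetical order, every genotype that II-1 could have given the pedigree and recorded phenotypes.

T/I-1 aff ·: Tt|TT
T/I-2 aff ·: Tt|TT
T/II-1 aff I-1×I-2: Tt
T/II-2 ? ·: tt|Tt
T/III-1 un II-2×II-1: tt
T/III-2 aff II-2×II-1: Tt|TT
T/III-3 aff II-2×II-1: Tt|TT
⇒ T over [I-1,I-2,II-1,II-2,III-1,III-2,III-3]: 15 consistent
V/I-1 aff ·: Vv|VV
V/I-2 ? ·: vv|Vv|VV
V/II-1 aff I-1×I-2: Vv|VV
V/II-2 aff ·: Vv|VV
V/III-1 aff II-2×II-1: Vv|VV
V/III-2 ? II-2×II-1: vv|Vv|VV
V/III-3 ? II-2×II-1: vv|Vv|VV
⇒ V over [I-1,I-2,II-1,II-2,III-1,III-2,III-3]: 166 consistent

II-1 ∈ {Tt VV, Tt Vv}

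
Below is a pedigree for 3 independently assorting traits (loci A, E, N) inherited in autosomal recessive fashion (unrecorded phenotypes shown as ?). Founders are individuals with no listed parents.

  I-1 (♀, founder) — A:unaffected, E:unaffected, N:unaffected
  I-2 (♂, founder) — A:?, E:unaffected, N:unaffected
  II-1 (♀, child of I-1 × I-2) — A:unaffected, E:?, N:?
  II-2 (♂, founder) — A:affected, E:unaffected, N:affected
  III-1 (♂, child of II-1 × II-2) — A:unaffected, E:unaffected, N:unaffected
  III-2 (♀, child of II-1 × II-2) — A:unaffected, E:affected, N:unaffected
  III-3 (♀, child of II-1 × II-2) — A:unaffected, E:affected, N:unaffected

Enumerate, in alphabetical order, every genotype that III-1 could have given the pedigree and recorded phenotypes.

A/I-1 un ·: AA|Aa
A/I-2 ? ·: AA|Aa|aa
A/II-1 un I-1×I-2: AA|Aa
A/II-2 aff ·: aa
A/III-1 un II-1×II-2: Aa
A/III-2 un II-1×II-2: Aa
A/III-3 un II-1×II-2: Aa
⇒ A over [I-1,I-2,II-1,II-2,III-1,III-2,III-3]: 9 consistent
E/I-1 un ·: EE|Ee
E/I-2 un ·: EE|Ee
E/II-1 ? I-1×I-2: Ee|ee
E/II-2 un ·: Ee
E/III-1 un II-1×II-2: EE|Ee
E/III-2 aff II-1×II-2: ee
E/III-3 aff II-1×II-2: ee
⇒ E over [I-1,I-2,II-1,II-2,III-1,III-2,III-3]: 7 consistent
N/I-1 un ·: NN|Nn
N/I-2 un ·: NN|Nn
N/II-1 ? I-1×I-2: NN|Nn
N/II-2 aff ·: nn
N/III-1 un II-1×II-2: Nn
N/III-2 un II-1×II-2: Nn
N/III-3 un II-1×II-2: Nn
⇒ N over [I-1,I-2,II-1,II-2,III-1,III-2,III-3]: 7 consistent

III-1 ∈ {Aa EE Nn, Aa Ee Nn}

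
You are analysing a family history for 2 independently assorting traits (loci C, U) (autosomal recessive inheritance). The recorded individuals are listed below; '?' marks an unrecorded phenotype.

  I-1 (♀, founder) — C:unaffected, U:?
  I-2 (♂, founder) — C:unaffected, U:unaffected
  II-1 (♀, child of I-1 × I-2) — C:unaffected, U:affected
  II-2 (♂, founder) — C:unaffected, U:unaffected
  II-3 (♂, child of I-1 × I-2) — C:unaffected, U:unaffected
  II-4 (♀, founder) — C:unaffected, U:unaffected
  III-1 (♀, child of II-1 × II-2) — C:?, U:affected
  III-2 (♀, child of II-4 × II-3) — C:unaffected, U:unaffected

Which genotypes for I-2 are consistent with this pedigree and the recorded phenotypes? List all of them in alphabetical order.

C/I-1 un ·: CC|Cc
C/I-2 un ·: CC|Cc
C/II-1 un I-1×I-2: CC|Cc
C/II-2 un ·: CC|Cc
C/II-3 un I-1×I-2: CC|Cc
C/II-4 un ·: CC|Cc
C/III-1 ? II-1×II-2: CC|Cc|cc
C/III-2 un II-4×II-3: CC|Cc
⇒ C over [I-1,I-2,II-1,II-2,II-3,II-4,III-1,III-2]: 177 consistent
U/I-1 ? ·: Uu|uu
U/I-2 un ·: Uu
U/II-1 aff I-1×I-2: uu
U/II-2 un ·: Uu
U/II-3 un I-1×I-2: UU|Uu
U/II-4 un ·: UU|Uu
U/III-1 aff II-1×II-2: uu
U/III-2 un II-4×II-3: UU|Uu
⇒ U over [I-1,I-2,II-1,II-2,II-3,II-4,III-1,III-2]: 11 consistent

I-2 ∈ {CC Uu, Cc Uu}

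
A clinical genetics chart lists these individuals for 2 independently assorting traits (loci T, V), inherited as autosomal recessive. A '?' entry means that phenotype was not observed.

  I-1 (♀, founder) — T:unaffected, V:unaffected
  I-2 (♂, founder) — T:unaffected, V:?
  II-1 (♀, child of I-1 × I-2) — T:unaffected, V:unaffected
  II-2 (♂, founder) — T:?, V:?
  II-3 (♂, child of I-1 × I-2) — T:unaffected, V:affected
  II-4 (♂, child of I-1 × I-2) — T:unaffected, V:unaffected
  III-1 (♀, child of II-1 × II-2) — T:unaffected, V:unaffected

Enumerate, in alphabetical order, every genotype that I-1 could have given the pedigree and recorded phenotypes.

T/I-1 un ·: TT|Tt
T/I-2 un ·: TT|Tt
T/II-1 un I-1×I-2: TT|Tt
T/II-2 ? ·: TT|Tt|tt
T/II-3 un I-1×I-2: TT|Tt
T/II-4 un I-1×I-2: TT|Tt
T/III-1 un II-1×II-2: TT|Tt
⇒ T over [I-1,I-2,II-1,II-2,II-3,II-4,III-1]: 112 consistent
V/I-1 un ·: Vv
V/I-2 ? ·: Vv|vv
V/II-1 un I-1×I-2: VV|Vv
V/II-2 ? ·: VV|Vv|vv
V/II-3 aff I-1×I-2: vv
V/II-4 un I-1×I-2: VV|Vv
V/III-1 un II-1×II-2: VV|Vv
⇒ V over [I-1,I-2,II-1,II-2,II-3,II-4,III-1]: 23 consistent

I-1 ∈ {TT Vv, Tt Vv}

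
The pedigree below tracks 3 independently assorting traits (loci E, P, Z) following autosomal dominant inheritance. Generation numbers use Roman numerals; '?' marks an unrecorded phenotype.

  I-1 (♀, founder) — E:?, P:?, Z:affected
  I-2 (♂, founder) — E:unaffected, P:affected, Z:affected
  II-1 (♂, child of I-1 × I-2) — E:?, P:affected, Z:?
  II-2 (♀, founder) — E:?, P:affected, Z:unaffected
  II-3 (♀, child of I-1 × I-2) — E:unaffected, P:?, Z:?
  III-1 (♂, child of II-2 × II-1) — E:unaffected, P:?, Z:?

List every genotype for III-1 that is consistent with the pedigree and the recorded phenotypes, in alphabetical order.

E/I-1 ? ·: ee|Ee
E/I-2 un ·: ee
E/II-1 ? I-1×I-2: ee|Ee
E/II-2 ? ·: ee|Ee
E/II-3 un I-1×I-2: ee
E/III-1 un II-2×II-1: ee
⇒ E over [I-1,I-2,II-1,II-2,II-3,III-1]: 6 consistent
P/I-1 ? ·: pp|Pp|PP
P/I-2 aff ·: Pp|PP
P/II-1 aff I-1×I-2: Pp|PP
P/II-2 aff ·: Pp|PP
P/II-3 ? I-1×I-2: pp|Pp|PP
P/III-1 ? II-2×II-1: pp|Pp|PP
⇒ P over [I-1,I-2,II-1,II-2,II-3,III-1]: 74 consistent
Z/I-1 aff ·: Zz|ZZ
Z/I-2 aff ·: Zz|ZZ
Z/II-1 ? I-1×I-2: zz|Zz|ZZ
Z/II-2 un ·: zz
Z/II-3 ? I-1×I-2: zz|Zz|ZZ
Z/III-1 ? II-2×II-1: zz|Zz
⇒ Z over [I-1,I-2,II-1,II-2,II-3,III-1]: 25 consistent

III-1 ∈ {ee PP Zz, ee PP zz, ee Pp Zz, ee Pp zz, ee pp Zz, ee pp zz}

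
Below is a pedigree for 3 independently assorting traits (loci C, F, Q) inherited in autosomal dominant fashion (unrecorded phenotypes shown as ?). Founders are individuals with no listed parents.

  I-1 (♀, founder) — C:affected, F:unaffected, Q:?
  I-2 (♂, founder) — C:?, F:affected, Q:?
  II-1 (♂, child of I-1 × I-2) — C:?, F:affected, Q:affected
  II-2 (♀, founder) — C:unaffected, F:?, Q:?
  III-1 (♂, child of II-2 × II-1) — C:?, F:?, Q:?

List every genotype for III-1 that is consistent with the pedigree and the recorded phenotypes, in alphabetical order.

III-1 ∈ {Cc FF QQ, Cc FF Qq, Cc FF qq, Cc Ff QQ, Cc Ff Qq, Cc Ff qq, Cc ff QQ, Cc ff Qq, Cc ff qq, cc FF QQ, cc FF Qq, cc FF qq, cc Ff QQ, cc Ff Qq, cc Ff qq, cc ff QQ, cc ff Qq, cc ff qq}

C/I-1 aff ·: Cc|CC
C/I-2 ? ·: cc|Cc|CC
C/II-1 ? I-1×I-2: cc|Cc|CC
C/II-2 un ·: cc
C/III-1 ? II-2×II-1: cc|Cc
⇒ C over [I-1,I-2,II-1,II-2,III-1]: 16 consistent
F/I-1 un ·: ff
F/I-2 aff ·: Ff|FF
F/II-1 aff I-1×I-2: Ff
F/II-2 ? ·: ff|Ff|FF
F/III-1 ? II-2×II-1: ff|Ff|FF
⇒ F over [I-1,I-2,II-1,II-2,III-1]: 14 consistent
Q/I-1 ? ·: qq|Qq|QQ
Q/I-2 ? ·: qq|Qq|QQ
Q/II-1 aff I-1×I-2: Qq|QQ
Q/II-2 ? ·: qq|Qq|QQ
Q/III-1 ? II-2×II-1: qq|Qq|QQ
⇒ Q over [I-1,I-2,II-1,II-2,III-1]: 65 consistent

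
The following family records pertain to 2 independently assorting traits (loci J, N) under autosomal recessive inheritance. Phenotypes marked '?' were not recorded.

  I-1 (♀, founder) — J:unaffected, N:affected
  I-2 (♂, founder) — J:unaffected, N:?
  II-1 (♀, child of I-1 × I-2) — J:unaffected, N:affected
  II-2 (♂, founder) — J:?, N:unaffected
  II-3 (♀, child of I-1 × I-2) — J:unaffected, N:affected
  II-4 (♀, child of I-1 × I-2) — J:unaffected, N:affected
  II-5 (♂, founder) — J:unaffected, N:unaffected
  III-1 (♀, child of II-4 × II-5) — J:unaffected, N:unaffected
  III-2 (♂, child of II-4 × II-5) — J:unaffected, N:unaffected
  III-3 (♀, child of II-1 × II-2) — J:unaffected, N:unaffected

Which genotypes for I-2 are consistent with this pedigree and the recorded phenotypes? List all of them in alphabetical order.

J/I-1 un ·: JJ|Jj
J/I-2 un ·: JJ|Jj
J/II-1 un I-1×I-2: JJ|Jj
J/II-2 ? ·: JJ|Jj|jj
J/II-3 un I-1×I-2: JJ|Jj
J/II-4 un I-1×I-2: JJ|Jj
J/II-5 un ·: JJ|Jj
J/III-1 un II-4×II-5: JJ|Jj
J/III-2 un II-4×II-5: JJ|Jj
J/III-3 un II-1×II-2: JJ|Jj
⇒ J over [I-1,I-2,II-1,II-2,II-3,II-4,II-5,III-1,III-2,III-3]: 722 consistent
N/I-1 aff ·: nn
N/I-2 ? ·: Nn|nn
N/II-1 aff I-1×I-2: nn
N/II-2 un ·: NN|Nn
N/II-3 aff I-1×I-2: nn
N/II-4 aff I-1×I-2: nn
N/II-5 un ·: NN|Nn
N/III-1 un II-4×II-5: Nn
N/III-2 un II-4×II-5: Nn
N/III-3 un II-1×II-2: Nn
⇒ N over [I-1,I-2,II-1,II-2,II-3,II-4,II-5,III-1,III-2,III-3]: 8 consistent

I-2 ∈ {JJ Nn, JJ nn, Jj Nn, Jj nn}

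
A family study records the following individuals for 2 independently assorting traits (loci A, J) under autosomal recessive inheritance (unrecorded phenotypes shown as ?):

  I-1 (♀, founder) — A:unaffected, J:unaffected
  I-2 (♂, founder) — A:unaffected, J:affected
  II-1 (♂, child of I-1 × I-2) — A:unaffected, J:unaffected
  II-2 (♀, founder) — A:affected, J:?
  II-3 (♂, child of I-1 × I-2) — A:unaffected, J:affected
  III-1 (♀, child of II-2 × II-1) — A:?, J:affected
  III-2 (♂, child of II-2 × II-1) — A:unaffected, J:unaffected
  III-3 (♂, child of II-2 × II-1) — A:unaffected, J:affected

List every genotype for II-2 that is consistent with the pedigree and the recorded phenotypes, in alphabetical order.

A/I-1 un ·: AA|Aa
A/I-2 un ·: AA|Aa
A/II-1 un I-1×I-2: AA|Aa
A/II-2 aff ·: aa
A/II-3 un I-1×I-2: AA|Aa
A/III-1 ? II-2×II-1: Aa|aa
A/III-2 un II-2×II-1: Aa
A/III-3 un II-2×II-1: Aa
⇒ A over [I-1,I-2,II-1,II-2,II-3,III-1,III-2,III-3]: 19 consistent
J/I-1 un ·: Jj
J/I-2 aff ·: jj
J/II-1 un I-1×I-2: Jj
J/II-2 ? ·: Jj|jj
J/II-3 aff I-1×I-2: jj
J/III-1 aff II-2×II-1: jj
J/III-2 un II-2×II-1: JJ|Jj
J/III-3 aff II-2×II-1: jj
⇒ J over [I-1,I-2,II-1,II-2,II-3,III-1,III-2,III-3]: 3 consistent

II-2 ∈ {aa Jj, aa jj}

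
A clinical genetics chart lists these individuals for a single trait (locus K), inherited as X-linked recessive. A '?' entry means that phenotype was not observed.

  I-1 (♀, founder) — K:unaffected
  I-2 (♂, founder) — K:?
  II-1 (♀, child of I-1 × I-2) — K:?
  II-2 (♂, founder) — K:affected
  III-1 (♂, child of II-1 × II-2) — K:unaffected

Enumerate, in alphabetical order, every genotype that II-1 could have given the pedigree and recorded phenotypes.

II-1 ∈ {X^KX^K, X^KX^k}

K/I-1 un ·: X^KX^K|X^KX^k
K/I-2 ? ·: X^KY|X^kY
K/II-1 ? I-1×I-2: X^KX^K|X^KX^k
K/II-2 aff ·: X^kY
K/III-1 un II-1×II-2: X^KY
⇒ K over [I-1,I-2,II-1,II-2,III-1]: 5 consistent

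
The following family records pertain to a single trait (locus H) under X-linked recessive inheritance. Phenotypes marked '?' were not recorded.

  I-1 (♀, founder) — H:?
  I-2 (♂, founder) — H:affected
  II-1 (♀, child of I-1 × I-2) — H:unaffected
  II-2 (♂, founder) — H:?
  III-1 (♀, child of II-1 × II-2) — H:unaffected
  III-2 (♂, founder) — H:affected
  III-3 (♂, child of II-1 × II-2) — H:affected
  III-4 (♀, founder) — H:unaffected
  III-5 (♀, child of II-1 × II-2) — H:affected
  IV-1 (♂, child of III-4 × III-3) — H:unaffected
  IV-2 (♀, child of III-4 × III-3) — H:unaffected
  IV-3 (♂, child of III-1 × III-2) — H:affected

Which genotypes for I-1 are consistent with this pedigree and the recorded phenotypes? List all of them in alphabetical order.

I-1 ∈ {X^HX^H, X^HX^h}

H/I-1 ? ·: X^HX^H|X^HX^h
H/I-2 aff ·: X^hY
H/II-1 un I-1×I-2: X^HX^h
H/II-2 ? ·: X^hY
H/III-1 un II-1×II-2: X^HX^h
H/III-2 aff ·: X^hY
H/III-3 aff II-1×II-2: X^hY
H/III-4 un ·: X^HX^H|X^HX^h
H/III-5 aff II-1×II-2: X^hX^h
H/IV-1 un III-4×III-3: X^HY
H/IV-2 un III-4×III-3: X^HX^h
H/IV-3 aff III-1×III-2: X^hY
⇒ H over [I-1,I-2,II-1,II-2,III-1,III-2,III-3,III-4,III-5,IV-1,IV-2,IV-3]: 4 consistent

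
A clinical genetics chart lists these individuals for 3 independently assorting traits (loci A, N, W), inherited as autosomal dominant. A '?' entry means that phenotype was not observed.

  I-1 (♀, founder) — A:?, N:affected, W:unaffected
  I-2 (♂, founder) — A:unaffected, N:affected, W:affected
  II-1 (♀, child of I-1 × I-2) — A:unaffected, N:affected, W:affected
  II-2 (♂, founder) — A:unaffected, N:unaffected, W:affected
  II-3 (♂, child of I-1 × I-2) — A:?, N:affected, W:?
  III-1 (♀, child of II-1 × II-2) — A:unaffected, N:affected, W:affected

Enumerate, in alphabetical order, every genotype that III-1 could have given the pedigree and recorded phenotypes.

III-1 ∈ {aa Nn WW, aa Nn Ww}

A/I-1 ? ·: aa|Aa
A/I-2 un ·: aa
A/II-1 un I-1×I-2: aa
A/II-2 un ·: aa
A/II-3 ? I-1×I-2: aa|Aa
A/III-1 un II-1×II-2: aa
⇒ A over [I-1,I-2,II-1,II-2,II-3,III-1]: 3 consistent
N/I-1 aff ·: Nn|NN
N/I-2 aff ·: Nn|NN
N/II-1 aff I-1×I-2: Nn|NN
N/II-2 un ·: nn
N/II-3 aff I-1×I-2: Nn|NN
N/III-1 aff II-1×II-2: Nn
⇒ N over [I-1,I-2,II-1,II-2,II-3,III-1]: 13 consistent
W/I-1 un ·: ww
W/I-2 aff ·: Ww|WW
W/II-1 aff I-1×I-2: Ww
W/II-2 aff ·: Ww|WW
W/II-3 ? I-1×I-2: ww|Ww
W/III-1 aff II-1×II-2: Ww|WW
⇒ W over [I-1,I-2,II-1,II-2,II-3,III-1]: 12 consistent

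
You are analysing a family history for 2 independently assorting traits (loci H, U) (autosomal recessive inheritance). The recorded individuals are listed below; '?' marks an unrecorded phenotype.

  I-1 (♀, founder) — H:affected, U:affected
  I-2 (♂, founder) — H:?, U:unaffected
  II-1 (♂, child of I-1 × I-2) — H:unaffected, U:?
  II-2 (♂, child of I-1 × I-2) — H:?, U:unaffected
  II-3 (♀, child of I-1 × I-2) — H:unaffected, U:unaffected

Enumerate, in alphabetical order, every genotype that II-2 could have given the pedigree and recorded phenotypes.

II-2 ∈ {Hh Uu, hh Uu}

H/I-1 aff ·: hh
H/I-2 ? ·: HH|Hh
H/II-1 un I-1×I-2: Hh
H/II-2 ? I-1×I-2: Hh|hh
H/II-3 un I-1×I-2: Hh
⇒ H over [I-1,I-2,II-1,II-2,II-3]: 3 consistent
U/I-1 aff ·: uu
U/I-2 un ·: UU|Uu
U/II-1 ? I-1×I-2: Uu|uu
U/II-2 un I-1×I-2: Uu
U/II-3 un I-1×I-2: Uu
⇒ U over [I-1,I-2,II-1,II-2,II-3]: 3 consistent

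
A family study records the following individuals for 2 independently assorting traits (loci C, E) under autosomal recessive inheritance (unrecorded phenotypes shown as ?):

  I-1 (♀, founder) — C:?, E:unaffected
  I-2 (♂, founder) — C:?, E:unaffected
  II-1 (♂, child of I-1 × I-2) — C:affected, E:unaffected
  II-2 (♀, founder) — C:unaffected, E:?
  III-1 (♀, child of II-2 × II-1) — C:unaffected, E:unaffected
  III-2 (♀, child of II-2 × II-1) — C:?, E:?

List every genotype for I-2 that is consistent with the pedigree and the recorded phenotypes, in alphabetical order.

C/I-1 ? ·: Cc|cc
C/I-2 ? ·: Cc|cc
C/II-1 aff I-1×I-2: cc
C/II-2 un ·: CC|Cc
C/III-1 un II-2×II-1: Cc
C/III-2 ? II-2×II-1: Cc|cc
⇒ C over [I-1,I-2,II-1,II-2,III-1,III-2]: 12 consistent
E/I-1 un ·: EE|Ee
E/I-2 un ·: EE|Ee
E/II-1 un I-1×I-2: EE|Ee
E/II-2 ? ·: EE|Ee|ee
E/III-1 un II-2×II-1: EE|Ee
E/III-2 ? II-2×II-1: EE|Ee|ee
⇒ E over [I-1,I-2,II-1,II-2,III-1,III-2]: 60 consistent

I-2 ∈ {Cc EE, Cc Ee, cc EE, cc Ee}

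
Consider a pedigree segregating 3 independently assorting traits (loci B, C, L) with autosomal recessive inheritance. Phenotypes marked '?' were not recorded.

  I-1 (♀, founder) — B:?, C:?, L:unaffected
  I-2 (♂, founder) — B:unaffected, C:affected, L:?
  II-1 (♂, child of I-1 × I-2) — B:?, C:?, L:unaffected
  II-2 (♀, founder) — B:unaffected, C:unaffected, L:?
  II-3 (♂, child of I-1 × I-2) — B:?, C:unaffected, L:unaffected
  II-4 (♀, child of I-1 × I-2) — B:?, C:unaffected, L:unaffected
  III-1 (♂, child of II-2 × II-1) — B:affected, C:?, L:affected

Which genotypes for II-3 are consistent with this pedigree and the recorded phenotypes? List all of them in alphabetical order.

B/I-1 ? ·: BB|Bb|bb
B/I-2 un ·: BB|Bb
B/II-1 ? I-1×I-2: Bb|bb
B/II-2 un ·: Bb
B/II-3 ? I-1×I-2: BB|Bb|bb
B/II-4 ? I-1×I-2: BB|Bb|bb
B/III-1 aff II-2×II-1: bb
⇒ B over [I-1,I-2,II-1,II-2,II-3,II-4,III-1]: 35 consistent
C/I-1 ? ·: CC|Cc
C/I-2 aff ·: cc
C/II-1 ? I-1×I-2: Cc|cc
C/II-2 un ·: CC|Cc
C/II-3 un I-1×I-2: Cc
C/II-4 un I-1×I-2: Cc
C/III-1 ? II-2×II-1: CC|Cc|cc
⇒ C over [I-1,I-2,II-1,II-2,II-3,II-4,III-1]: 13 consistent
L/I-1 un ·: LL|Ll
L/I-2 ? ·: LL|Ll|ll
L/II-1 un I-1×I-2: Ll
L/II-2 ? ·: Ll|ll
L/II-3 un I-1×I-2: LL|Ll
L/II-4 un I-1×I-2: LL|Ll
L/III-1 aff II-2×II-1: ll
⇒ L over [I-1,I-2,II-1,II-2,II-3,II-4,III-1]: 28 consistent

II-3 ∈ {BB Cc LL, BB Cc Ll, Bb Cc LL, Bb Cc Ll, bb Cc LL, bb Cc Ll}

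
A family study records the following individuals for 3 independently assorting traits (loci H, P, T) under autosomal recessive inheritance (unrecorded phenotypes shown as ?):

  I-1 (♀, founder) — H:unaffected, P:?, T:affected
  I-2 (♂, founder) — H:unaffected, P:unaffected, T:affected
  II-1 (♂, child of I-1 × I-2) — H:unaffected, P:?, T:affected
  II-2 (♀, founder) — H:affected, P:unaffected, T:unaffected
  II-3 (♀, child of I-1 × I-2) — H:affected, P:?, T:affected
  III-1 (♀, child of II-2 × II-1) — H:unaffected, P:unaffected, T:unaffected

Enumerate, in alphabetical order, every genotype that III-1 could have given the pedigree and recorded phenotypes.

H/I-1 un ·: Hh
H/I-2 un ·: Hh
H/II-1 un I-1×I-2: HH|Hh
H/II-2 aff ·: hh
H/II-3 aff I-1×I-2: hh
H/III-1 un II-2×II-1: Hh
⇒ H over [I-1,I-2,II-1,II-2,II-3,III-1]: 2 consistent
P/I-1 ? ·: PP|Pp|pp
P/I-2 un ·: PP|Pp
P/II-1 ? I-1×I-2: PP|Pp|pp
P/II-2 un ·: PP|Pp
P/II-3 ? I-1×I-2: PP|Pp|pp
P/III-1 un II-2×II-1: PP|Pp
⇒ P over [I-1,I-2,II-1,II-2,II-3,III-1]: 74 consistent
T/I-1 aff ·: tt
T/I-2 aff ·: tt
T/II-1 aff I-1×I-2: tt
T/II-2 un ·: TT|Tt
T/II-3 aff I-1×I-2: tt
T/III-1 un II-2×II-1: Tt
⇒ T over [I-1,I-2,II-1,II-2,II-3,III-1]: 2 consistent

III-1 ∈ {Hh PP Tt, Hh Pp Tt}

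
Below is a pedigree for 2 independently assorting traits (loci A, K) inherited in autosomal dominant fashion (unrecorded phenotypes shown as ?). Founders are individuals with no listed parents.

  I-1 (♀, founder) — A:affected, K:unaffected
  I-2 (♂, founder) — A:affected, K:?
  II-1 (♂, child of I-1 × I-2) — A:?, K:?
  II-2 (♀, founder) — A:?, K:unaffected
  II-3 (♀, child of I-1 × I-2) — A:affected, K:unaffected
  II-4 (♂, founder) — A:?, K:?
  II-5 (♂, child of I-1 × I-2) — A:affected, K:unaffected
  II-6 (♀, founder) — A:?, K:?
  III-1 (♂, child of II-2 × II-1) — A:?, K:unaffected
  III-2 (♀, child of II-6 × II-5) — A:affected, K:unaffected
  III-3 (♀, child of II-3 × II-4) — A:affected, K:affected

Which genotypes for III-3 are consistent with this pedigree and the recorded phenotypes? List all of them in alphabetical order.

III-3 ∈ {AA Kk, Aa Kk}

A/I-1 aff ·: Aa|AA
A/I-2 aff ·: Aa|AA
A/II-1 ? I-1×I-2: aa|Aa|AA
A/II-2 ? ·: aa|Aa|AA
A/II-3 aff I-1×I-2: Aa|AA
A/II-4 ? ·: aa|Aa|AA
A/II-5 aff I-1×I-2: Aa|AA
A/II-6 ? ·: aa|Aa|AA
A/III-1 ? II-2×II-1: aa|Aa|AA
A/III-2 aff II-6×II-5: Aa|AA
A/III-3 aff II-3×II-4: Aa|AA
⇒ A over [I-1,I-2,II-1,II-2,II-3,II-4,II-5,II-6,III-1,III-2,III-3]: 3061 consistent
K/I-1 un ·: kk
K/I-2 ? ·: kk|Kk
K/II-1 ? I-1×I-2: kk|Kk
K/II-2 un ·: kk
K/II-3 un I-1×I-2: kk
K/II-4 ? ·: Kk|KK
K/II-5 un I-1×I-2: kk
K/II-6 ? ·: kk|Kk
K/III-1 un II-2×II-1: kk
K/III-2 un II-6×II-5: kk
K/III-3 aff II-3×II-4: Kk
⇒ K over [I-1,I-2,II-1,II-2,II-3,II-4,II-5,II-6,III-1,III-2,III-3]: 12 consistent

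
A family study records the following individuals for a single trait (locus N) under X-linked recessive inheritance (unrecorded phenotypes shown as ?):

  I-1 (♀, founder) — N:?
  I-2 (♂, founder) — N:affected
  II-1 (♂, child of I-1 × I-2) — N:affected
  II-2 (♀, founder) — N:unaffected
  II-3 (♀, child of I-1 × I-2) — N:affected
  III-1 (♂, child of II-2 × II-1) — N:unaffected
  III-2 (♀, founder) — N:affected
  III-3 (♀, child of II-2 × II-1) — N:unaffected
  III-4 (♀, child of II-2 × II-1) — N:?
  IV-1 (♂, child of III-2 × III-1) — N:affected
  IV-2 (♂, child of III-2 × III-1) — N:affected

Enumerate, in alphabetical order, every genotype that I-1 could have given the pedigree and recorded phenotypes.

N/I-1 ? ·: X^NX^n|X^nX^n
N/I-2 aff ·: X^nY
N/II-1 aff I-1×I-2: X^nY
N/II-2 un ·: X^NX^N|X^NX^n
N/II-3 aff I-1×I-2: X^nX^n
N/III-1 un II-2×II-1: X^NY
N/III-2 aff ·: X^nX^n
N/III-3 un II-2×II-1: X^NX^n
N/III-4 ? II-2×II-1: X^NX^n|X^nX^n
N/IV-1 aff III-2×III-1: X^nY
N/IV-2 aff III-2×III-1: X^nY
⇒ N over [I-1,I-2,II-1,II-2,II-3,III-1,III-2,III-3,III-4,IV-1,IV-2]: 6 consistent

I-1 ∈ {X^NX^n, X^nX^n}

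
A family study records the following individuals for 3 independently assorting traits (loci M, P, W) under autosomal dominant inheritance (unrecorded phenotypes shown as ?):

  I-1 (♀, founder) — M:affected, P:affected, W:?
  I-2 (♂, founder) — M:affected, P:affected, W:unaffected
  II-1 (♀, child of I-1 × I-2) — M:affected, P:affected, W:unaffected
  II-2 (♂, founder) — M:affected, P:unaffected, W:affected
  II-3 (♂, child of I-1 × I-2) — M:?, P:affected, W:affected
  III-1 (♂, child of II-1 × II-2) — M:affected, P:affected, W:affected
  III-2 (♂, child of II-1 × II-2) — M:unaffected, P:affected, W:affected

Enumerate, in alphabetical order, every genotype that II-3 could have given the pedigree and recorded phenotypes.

M/I-1 aff ·: Mm|MM
M/I-2 aff ·: Mm|MM
M/II-1 aff I-1×I-2: Mm
M/II-2 aff ·: Mm
M/II-3 ? I-1×I-2: mm|Mm|MM
M/III-1 aff II-1×II-2: Mm|MM
M/III-2 un II-1×II-2: mm
⇒ M over [I-1,I-2,II-1,II-2,II-3,III-1,III-2]: 14 consistent
P/I-1 aff ·: Pp|PP
P/I-2 aff ·: Pp|PP
P/II-1 aff I-1×I-2: Pp|PP
P/II-2 un ·: pp
P/II-3 aff I-1×I-2: Pp|PP
P/III-1 aff II-1×II-2: Pp
P/III-2 aff II-1×II-2: Pp
⇒ P over [I-1,I-2,II-1,II-2,II-3,III-1,III-2]: 13 consistent
W/I-1 ? ·: Ww
W/I-2 un ·: ww
W/II-1 un I-1×I-2: ww
W/II-2 aff ·: Ww|WW
W/II-3 aff I-1×I-2: Ww
W/III-1 aff II-1×II-2: Ww
W/III-2 aff II-1×II-2: Ww
⇒ W over [I-1,I-2,II-1,II-2,II-3,III-1,III-2]: 2 consistent

II-3 ∈ {MM PP Ww, MM Pp Ww, Mm PP Ww, Mm Pp Ww, mm PP Ww, mm Pp Ww}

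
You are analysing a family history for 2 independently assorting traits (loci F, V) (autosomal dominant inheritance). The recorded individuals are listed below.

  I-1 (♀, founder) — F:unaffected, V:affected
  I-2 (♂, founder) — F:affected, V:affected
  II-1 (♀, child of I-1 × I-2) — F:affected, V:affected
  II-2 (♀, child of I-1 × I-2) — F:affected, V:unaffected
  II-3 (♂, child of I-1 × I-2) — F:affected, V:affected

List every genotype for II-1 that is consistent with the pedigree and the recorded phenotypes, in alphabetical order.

F/I-1 un ·: ff
F/I-2 aff ·: Ff|FF
F/II-1 aff I-1×I-2: Ff
F/II-2 aff I-1×I-2: Ff
F/II-3 aff I-1×I-2: Ff
⇒ F over [I-1,I-2,II-1,II-2,II-3]: 2 consistent
V/I-1 aff ·: Vv
V/I-2 aff ·: Vv
V/II-1 aff I-1×I-2: Vv|VV
V/II-2 un I-1×I-2: vv
V/II-3 aff I-1×I-2: Vv|VV
⇒ V over [I-1,I-2,II-1,II-2,II-3]: 4 consistent

II-1 ∈ {Ff VV, Ff Vv}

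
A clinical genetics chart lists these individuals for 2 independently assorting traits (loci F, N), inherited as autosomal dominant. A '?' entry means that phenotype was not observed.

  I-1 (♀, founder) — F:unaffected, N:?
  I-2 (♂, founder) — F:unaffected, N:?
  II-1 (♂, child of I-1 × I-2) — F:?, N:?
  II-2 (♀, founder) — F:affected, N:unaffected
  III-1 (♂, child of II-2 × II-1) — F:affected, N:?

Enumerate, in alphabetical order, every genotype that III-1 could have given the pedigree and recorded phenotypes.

F/I-1 un ·: ff
F/I-2 un ·: ff
F/II-1 ? I-1×I-2: ff
F/II-2 aff ·: Ff|FF
F/III-1 aff II-2×II-1: Ff
⇒ F over [I-1,I-2,II-1,II-2,III-1]: 2 consistent
N/I-1 ? ·: nn|Nn|NN
N/I-2 ? ·: nn|Nn|NN
N/II-1 ? I-1×I-2: nn|Nn|NN
N/II-2 un ·: nn
N/III-1 ? II-2×II-1: nn|Nn
⇒ N over [I-1,I-2,II-1,II-2,III-1]: 22 consistent

III-1 ∈ {Ff Nn, Ff nn}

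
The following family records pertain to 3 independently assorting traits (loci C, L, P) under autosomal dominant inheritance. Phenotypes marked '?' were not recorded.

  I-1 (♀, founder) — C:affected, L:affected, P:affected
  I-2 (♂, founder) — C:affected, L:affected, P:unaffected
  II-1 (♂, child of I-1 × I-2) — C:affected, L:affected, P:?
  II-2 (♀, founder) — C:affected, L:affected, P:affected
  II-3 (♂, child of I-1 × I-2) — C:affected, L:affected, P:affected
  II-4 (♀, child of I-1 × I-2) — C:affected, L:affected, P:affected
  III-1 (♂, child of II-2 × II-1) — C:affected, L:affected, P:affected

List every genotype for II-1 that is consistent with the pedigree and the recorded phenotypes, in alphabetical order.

II-1 ∈ {CC LL Pp, CC LL pp, CC Ll Pp, CC Ll pp, Cc LL Pp, Cc LL pp, Cc Ll Pp, Cc Ll pp}

C/I-1 aff ·: Cc|CC
C/I-2 aff ·: Cc|CC
C/II-1 aff I-1×I-2: Cc|CC
C/II-2 aff ·: Cc|CC
C/II-3 aff I-1×I-2: Cc|CC
C/II-4 aff I-1×I-2: Cc|CC
C/III-1 aff II-2×II-1: Cc|CC
⇒ C over [I-1,I-2,II-1,II-2,II-3,II-4,III-1]: 87 consistent
L/I-1 aff ·: Ll|LL
L/I-2 aff ·: Ll|LL
L/II-1 aff I-1×I-2: Ll|LL
L/II-2 aff ·: Ll|LL
L/II-3 aff I-1×I-2: Ll|LL
L/II-4 aff I-1×I-2: Ll|LL
L/III-1 aff II-2×II-1: Ll|LL
⇒ L over [I-1,I-2,II-1,II-2,II-3,II-4,III-1]: 87 consistent
P/I-1 aff ·: Pp|PP
P/I-2 un ·: pp
P/II-1 ? I-1×I-2: pp|Pp
P/II-2 aff ·: Pp|PP
P/II-3 aff I-1×I-2: Pp
P/II-4 aff I-1×I-2: Pp
P/III-1 aff II-2×II-1: Pp|PP
⇒ P over [I-1,I-2,II-1,II-2,II-3,II-4,III-1]: 10 consistent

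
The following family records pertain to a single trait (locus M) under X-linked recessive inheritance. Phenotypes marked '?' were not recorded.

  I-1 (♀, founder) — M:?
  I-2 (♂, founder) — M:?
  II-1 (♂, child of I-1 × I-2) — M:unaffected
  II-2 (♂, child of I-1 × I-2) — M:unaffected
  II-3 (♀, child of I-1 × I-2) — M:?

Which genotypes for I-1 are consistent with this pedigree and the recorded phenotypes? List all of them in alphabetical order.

I-1 ∈ {X^MX^M, X^MX^m}

M/I-1 ? ·: X^MX^M|X^MX^m
M/I-2 ? ·: X^MY|X^mY
M/II-1 un I-1×I-2: X^MY
M/II-2 un I-1×I-2: X^MY
M/II-3 ? I-1×I-2: X^MX^M|X^MX^m|X^mX^m
⇒ M over [I-1,I-2,II-1,II-2,II-3]: 6 consistent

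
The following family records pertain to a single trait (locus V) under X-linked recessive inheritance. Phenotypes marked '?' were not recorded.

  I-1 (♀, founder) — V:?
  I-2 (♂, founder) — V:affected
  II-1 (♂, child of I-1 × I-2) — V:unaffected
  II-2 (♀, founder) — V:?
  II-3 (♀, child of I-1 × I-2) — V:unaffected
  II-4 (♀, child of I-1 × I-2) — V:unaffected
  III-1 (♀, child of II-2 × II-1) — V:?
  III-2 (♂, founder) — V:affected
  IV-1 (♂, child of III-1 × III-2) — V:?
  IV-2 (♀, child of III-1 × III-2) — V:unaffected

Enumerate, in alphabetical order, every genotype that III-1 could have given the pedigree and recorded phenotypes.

III-1 ∈ {X^VX^V, X^VX^v}

V/I-1 ? ·: X^VX^V|X^VX^v
V/I-2 aff ·: X^vY
V/II-1 un I-1×I-2: X^VY
V/II-2 ? ·: X^VX^V|X^VX^v|X^vX^v
V/II-3 un I-1×I-2: X^VX^v
V/II-4 un I-1×I-2: X^VX^v
V/III-1 ? II-2×II-1: X^VX^V|X^VX^v
V/III-2 aff ·: X^vY
V/IV-1 ? III-1×III-2: X^VY|X^vY
V/IV-2 un III-1×III-2: X^VX^v
⇒ V over [I-1,I-2,II-1,II-2,II-3,II-4,III-1,III-2,IV-1,IV-2]: 12 consistent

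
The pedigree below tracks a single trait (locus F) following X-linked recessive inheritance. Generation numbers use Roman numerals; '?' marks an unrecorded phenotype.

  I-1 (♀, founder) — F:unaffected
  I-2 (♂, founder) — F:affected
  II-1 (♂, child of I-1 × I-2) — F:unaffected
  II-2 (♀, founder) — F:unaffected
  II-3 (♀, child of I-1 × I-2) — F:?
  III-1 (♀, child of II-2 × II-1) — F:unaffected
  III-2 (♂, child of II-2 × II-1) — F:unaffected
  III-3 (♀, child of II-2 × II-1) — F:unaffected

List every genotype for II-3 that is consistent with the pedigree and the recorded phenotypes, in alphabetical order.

II-3 ∈ {X^FX^f, X^fX^f}

F/I-1 un ·: X^FX^F|X^FX^f
F/I-2 aff ·: X^fY
F/II-1 un I-1×I-2: X^FY
F/II-2 un ·: X^FX^F|X^FX^f
F/II-3 ? I-1×I-2: X^FX^f|X^fX^f
F/III-1 un II-2×II-1: X^FX^F|X^FX^f
F/III-2 un II-2×II-1: X^FY
F/III-3 un II-2×II-1: X^FX^F|X^FX^f
⇒ F over [I-1,I-2,II-1,II-2,II-3,III-1,III-2,III-3]: 15 consistent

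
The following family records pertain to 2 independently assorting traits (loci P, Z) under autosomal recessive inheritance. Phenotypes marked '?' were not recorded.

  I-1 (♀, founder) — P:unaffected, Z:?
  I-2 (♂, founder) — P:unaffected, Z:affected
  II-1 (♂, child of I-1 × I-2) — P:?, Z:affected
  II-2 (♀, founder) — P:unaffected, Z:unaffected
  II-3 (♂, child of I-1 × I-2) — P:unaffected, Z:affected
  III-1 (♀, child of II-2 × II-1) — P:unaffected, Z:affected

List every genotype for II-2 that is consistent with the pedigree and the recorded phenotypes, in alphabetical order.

II-2 ∈ {PP Zz, Pp Zz}

P/I-1 un ·: PP|Pp
P/I-2 un ·: PP|Pp
P/II-1 ? I-1×I-2: PP|Pp|pp
P/II-2 un ·: PP|Pp
P/II-3 un I-1×I-2: PP|Pp
P/III-1 un II-2×II-1: PP|Pp
⇒ P over [I-1,I-2,II-1,II-2,II-3,III-1]: 49 consistent
Z/I-1 ? ·: Zz|zz
Z/I-2 aff ·: zz
Z/II-1 aff I-1×I-2: zz
Z/II-2 un ·: Zz
Z/II-3 aff I-1×I-2: zz
Z/III-1 aff II-2×II-1: zz
⇒ Z over [I-1,I-2,II-1,II-2,II-3,III-1]: 2 consistent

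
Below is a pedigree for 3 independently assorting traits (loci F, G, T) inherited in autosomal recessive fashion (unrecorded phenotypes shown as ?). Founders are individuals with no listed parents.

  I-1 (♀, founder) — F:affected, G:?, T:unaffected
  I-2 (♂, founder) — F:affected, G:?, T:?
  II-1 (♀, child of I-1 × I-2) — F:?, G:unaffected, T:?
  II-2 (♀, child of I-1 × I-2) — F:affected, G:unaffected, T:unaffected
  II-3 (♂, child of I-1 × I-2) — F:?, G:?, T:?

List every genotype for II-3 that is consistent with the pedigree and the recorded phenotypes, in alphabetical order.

II-3 ∈ {ff GG TT, ff GG Tt, ff GG tt, ff Gg TT, ff Gg Tt, ff Gg tt, ff gg TT, ff gg Tt, ff gg tt}

F/I-1 aff ·: ff
F/I-2 aff ·: ff
F/II-1 ? I-1×I-2: ff
F/II-2 aff I-1×I-2: ff
F/II-3 ? I-1×I-2: ff
⇒ F over [I-1,I-2,II-1,II-2,II-3]: 1 consistent
G/I-1 ? ·: GG|Gg|gg
G/I-2 ? ·: GG|Gg|gg
G/II-1 un I-1×I-2: GG|Gg
G/II-2 un I-1×I-2: GG|Gg
G/II-3 ? I-1×I-2: GG|Gg|gg
⇒ G over [I-1,I-2,II-1,II-2,II-3]: 35 consistent
T/I-1 un ·: TT|Tt
T/I-2 ? ·: TT|Tt|tt
T/II-1 ? I-1×I-2: TT|Tt|tt
T/II-2 un I-1×I-2: TT|Tt
T/II-3 ? I-1×I-2: TT|Tt|tt
⇒ T over [I-1,I-2,II-1,II-2,II-3]: 40 consistent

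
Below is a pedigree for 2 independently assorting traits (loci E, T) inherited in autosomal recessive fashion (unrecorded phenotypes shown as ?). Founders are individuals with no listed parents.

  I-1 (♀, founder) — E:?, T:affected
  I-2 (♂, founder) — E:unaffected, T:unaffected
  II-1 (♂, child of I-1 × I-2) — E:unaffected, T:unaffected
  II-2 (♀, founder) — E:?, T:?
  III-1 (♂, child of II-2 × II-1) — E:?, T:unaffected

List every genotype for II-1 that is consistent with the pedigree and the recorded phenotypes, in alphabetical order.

E/I-1 ? ·: EE|Ee|ee
E/I-2 un ·: EE|Ee
E/II-1 un I-1×I-2: EE|Ee
E/II-2 ? ·: EE|Ee|ee
E/III-1 ? II-2×II-1: EE|Ee|ee
⇒ E over [I-1,I-2,II-1,II-2,III-1]: 51 consistent
T/I-1 aff ·: tt
T/I-2 un ·: TT|Tt
T/II-1 un I-1×I-2: Tt
T/II-2 ? ·: TT|Tt|tt
T/III-1 un II-2×II-1: TT|Tt
⇒ T over [I-1,I-2,II-1,II-2,III-1]: 10 consistent

II-1 ∈ {EE Tt, Ee Tt}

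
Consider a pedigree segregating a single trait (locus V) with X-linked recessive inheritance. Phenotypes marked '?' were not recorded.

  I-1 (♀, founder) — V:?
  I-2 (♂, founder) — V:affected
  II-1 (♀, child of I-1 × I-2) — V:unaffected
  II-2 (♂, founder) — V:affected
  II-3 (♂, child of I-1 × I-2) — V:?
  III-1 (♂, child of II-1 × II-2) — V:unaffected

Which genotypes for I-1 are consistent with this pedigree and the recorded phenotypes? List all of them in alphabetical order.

I-1 ∈ {X^VX^V, X^VX^v}

V/I-1 ? ·: X^VX^V|X^VX^v
V/I-2 aff ·: X^vY
V/II-1 un I-1×I-2: X^VX^v
V/II-2 aff ·: X^vY
V/II-3 ? I-1×I-2: X^VY|X^vY
V/III-1 un II-1×II-2: X^VY
⇒ V over [I-1,I-2,II-1,II-2,II-3,III-1]: 3 consistent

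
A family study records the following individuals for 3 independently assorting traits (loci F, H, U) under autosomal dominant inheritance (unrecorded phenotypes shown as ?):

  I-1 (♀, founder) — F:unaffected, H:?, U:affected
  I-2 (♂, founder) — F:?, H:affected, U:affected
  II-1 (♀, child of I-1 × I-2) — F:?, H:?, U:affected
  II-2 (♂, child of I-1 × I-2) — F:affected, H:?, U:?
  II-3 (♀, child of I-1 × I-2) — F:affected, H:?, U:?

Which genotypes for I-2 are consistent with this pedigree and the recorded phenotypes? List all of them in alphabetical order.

I-2 ∈ {FF HH UU, FF HH Uu, FF Hh UU, FF Hh Uu, Ff HH UU, Ff HH Uu, Ff Hh UU, Ff Hh Uu}

F/I-1 un ·: ff
F/I-2 ? ·: Ff|FF
F/II-1 ? I-1×I-2: ff|Ff
F/II-2 aff I-1×I-2: Ff
F/II-3 aff I-1×I-2: Ff
⇒ F over [I-1,I-2,II-1,II-2,II-3]: 3 consistent
H/I-1 ? ·: hh|Hh|HH
H/I-2 aff ·: Hh|HH
H/II-1 ? I-1×I-2: hh|Hh|HH
H/II-2 ? I-1×I-2: hh|Hh|HH
H/II-3 ? I-1×I-2: hh|Hh|HH
⇒ H over [I-1,I-2,II-1,II-2,II-3]: 53 consistent
U/I-1 aff ·: Uu|UU
U/I-2 aff ·: Uu|UU
U/II-1 aff I-1×I-2: Uu|UU
U/II-2 ? I-1×I-2: uu|Uu|UU
U/II-3 ? I-1×I-2: uu|Uu|UU
⇒ U over [I-1,I-2,II-1,II-2,II-3]: 35 consistent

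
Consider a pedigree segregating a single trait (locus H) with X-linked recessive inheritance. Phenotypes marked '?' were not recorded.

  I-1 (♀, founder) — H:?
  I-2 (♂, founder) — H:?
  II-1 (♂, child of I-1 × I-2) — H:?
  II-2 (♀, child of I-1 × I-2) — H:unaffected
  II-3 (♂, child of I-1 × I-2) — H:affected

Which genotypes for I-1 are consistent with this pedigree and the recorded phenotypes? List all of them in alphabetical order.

I-1 ∈ {X^HX^h, X^hX^h}

H/I-1 ? ·: X^HX^h|X^hX^h
H/I-2 ? ·: X^HY|X^hY
H/II-1 ? I-1×I-2: X^HY|X^hY
H/II-2 un I-1×I-2: X^HX^H|X^HX^h
H/II-3 aff I-1×I-2: X^hY
⇒ H over [I-1,I-2,II-1,II-2,II-3]: 7 consistent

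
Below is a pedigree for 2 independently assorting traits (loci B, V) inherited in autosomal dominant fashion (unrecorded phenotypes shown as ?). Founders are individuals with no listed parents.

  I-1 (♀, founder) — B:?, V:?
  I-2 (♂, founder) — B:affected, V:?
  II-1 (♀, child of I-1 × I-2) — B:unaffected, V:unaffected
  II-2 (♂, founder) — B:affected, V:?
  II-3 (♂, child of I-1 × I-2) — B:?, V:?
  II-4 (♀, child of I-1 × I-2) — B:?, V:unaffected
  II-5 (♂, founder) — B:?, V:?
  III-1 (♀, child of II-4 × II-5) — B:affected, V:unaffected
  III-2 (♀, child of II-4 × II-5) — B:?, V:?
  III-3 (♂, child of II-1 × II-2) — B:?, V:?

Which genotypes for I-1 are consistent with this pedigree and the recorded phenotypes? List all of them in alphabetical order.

B/I-1 ? ·: bb|Bb
B/I-2 aff ·: Bb
B/II-1 un I-1×I-2: bb
B/II-2 aff ·: Bb|BB
B/II-3 ? I-1×I-2: bb|Bb|BB
B/II-4 ? I-1×I-2: bb|Bb|BB
B/II-5 ? ·: bb|Bb|BB
B/III-1 aff II-4×II-5: Bb|BB
B/III-2 ? II-4×II-5: bb|Bb|BB
B/III-3 ? II-1×II-2: bb|Bb
⇒ B over [I-1,I-2,II-1,II-2,II-3,II-4,II-5,III-1,III-2,III-3]: 279 consistent
V/I-1 ? ·: vv|Vv
V/I-2 ? ·: vv|Vv
V/II-1 un I-1×I-2: vv
V/II-2 ? ·: vv|Vv|VV
V/II-3 ? I-1×I-2: vv|Vv|VV
V/II-4 un I-1×I-2: vv
V/II-5 ? ·: vv|Vv
V/III-1 un II-4×II-5: vv
V/III-2 ? II-4×II-5: vv|Vv
V/III-3 ? II-1×II-2: vv|Vv
⇒ V over [I-1,I-2,II-1,II-2,II-3,II-4,II-5,III-1,III-2,III-3]: 96 consistent

I-1 ∈ {Bb Vv, Bb vv, bb Vv, bb vv}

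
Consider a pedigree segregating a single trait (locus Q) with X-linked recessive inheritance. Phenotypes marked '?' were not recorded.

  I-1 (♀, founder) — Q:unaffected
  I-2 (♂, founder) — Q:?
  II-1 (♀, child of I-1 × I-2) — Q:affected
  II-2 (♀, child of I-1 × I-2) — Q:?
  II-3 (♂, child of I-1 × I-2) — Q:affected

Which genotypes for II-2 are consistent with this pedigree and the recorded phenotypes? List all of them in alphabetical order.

II-2 ∈ {X^QX^q, X^qX^q}

Q/I-1 un ·: X^QX^q
Q/I-2 ? ·: X^qY
Q/II-1 aff I-1×I-2: X^qX^q
Q/II-2 ? I-1×I-2: X^QX^q|X^qX^q
Q/II-3 aff I-1×I-2: X^qY
⇒ Q over [I-1,I-2,II-1,II-2,II-3]: 2 consistent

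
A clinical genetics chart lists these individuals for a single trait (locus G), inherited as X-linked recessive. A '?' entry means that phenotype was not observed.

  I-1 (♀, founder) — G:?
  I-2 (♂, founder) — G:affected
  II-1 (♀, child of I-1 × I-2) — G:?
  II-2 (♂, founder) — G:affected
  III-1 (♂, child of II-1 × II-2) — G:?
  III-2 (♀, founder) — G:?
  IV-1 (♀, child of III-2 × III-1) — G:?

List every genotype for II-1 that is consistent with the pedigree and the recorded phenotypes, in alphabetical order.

II-1 ∈ {X^GX^g, X^gX^g}

G/I-1 ? ·: X^GX^G|X^GX^g|X^gX^g
G/I-2 aff ·: X^gY
G/II-1 ? I-1×I-2: X^GX^g|X^gX^g
G/II-2 aff ·: X^gY
G/III-1 ? II-1×II-2: X^GY|X^gY
G/III-2 ? ·: X^GX^G|X^GX^g|X^gX^g
G/IV-1 ? III-2×III-1: X^GX^G|X^GX^g|X^gX^g
⇒ G over [I-1,I-2,II-1,II-2,III-1,III-2,IV-1]: 24 consistent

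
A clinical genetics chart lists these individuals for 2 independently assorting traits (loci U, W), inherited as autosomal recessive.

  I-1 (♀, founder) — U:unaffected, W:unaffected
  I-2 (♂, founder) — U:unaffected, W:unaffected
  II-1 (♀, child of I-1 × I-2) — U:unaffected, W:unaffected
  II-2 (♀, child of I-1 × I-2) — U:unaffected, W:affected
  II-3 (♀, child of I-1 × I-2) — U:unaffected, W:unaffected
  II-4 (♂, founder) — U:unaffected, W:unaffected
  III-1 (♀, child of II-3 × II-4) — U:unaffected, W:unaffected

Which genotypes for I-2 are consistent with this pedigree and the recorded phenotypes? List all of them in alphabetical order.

I-2 ∈ {UU Ww, Uu Ww}

U/I-1 un ·: UU|Uu
U/I-2 un ·: UU|Uu
U/II-1 un I-1×I-2: UU|Uu
U/II-2 un I-1×I-2: UU|Uu
U/II-3 un I-1×I-2: UU|Uu
U/II-4 un ·: UU|Uu
U/III-1 un II-3×II-4: UU|Uu
⇒ U over [I-1,I-2,II-1,II-2,II-3,II-4,III-1]: 87 consistent
W/I-1 un ·: Ww
W/I-2 un ·: Ww
W/II-1 un I-1×I-2: WW|Ww
W/II-2 aff I-1×I-2: ww
W/II-3 un I-1×I-2: WW|Ww
W/II-4 un ·: WW|Ww
W/III-1 un II-3×II-4: WW|Ww
⇒ W over [I-1,I-2,II-1,II-2,II-3,II-4,III-1]: 14 consistent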